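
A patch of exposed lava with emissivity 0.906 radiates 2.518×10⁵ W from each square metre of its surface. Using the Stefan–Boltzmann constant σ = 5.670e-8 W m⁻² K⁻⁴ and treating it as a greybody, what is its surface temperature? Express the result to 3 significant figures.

I = εσT⁴, so T = (I/εσ)^(1/4) = (2.518×10⁵/(0.906×5.670×10⁻⁸))^(1/4) = 1.49×10³ K.

T ≈ 1.49×10³ K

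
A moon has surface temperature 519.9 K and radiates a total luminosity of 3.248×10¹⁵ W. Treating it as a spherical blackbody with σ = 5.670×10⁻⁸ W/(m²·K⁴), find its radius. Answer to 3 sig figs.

R ≈ 2.50×10⁵ m

L = 4πR²σT⁴ ⇒ R = √(L/(4πσT⁴)).
σT⁴ = 4142.50 W/m², so R = √(3.248×10¹⁵/(4π×4142.50)) = 2.50×10⁵ m.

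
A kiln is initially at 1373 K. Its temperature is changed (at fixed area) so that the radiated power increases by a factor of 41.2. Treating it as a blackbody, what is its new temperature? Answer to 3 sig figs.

P ∝ T⁴, so T₂/T₁ = (P₂/P₁)^(1/4) = (41.2)^(1/4) = 2.53352.
T₂ = 1373 × 2.53352 = 3.48×10³ K.

T₂ ≈ 3.48×10³ K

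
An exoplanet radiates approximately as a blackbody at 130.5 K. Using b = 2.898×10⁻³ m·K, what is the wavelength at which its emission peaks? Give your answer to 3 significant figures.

λ_max ≈ 22.2 μm

Wien's displacement law: λ_max = b/T = (2.898×10⁻³ m·K)/(130.5 K) = 2.221×10⁻⁵ m.
That is 22.2 μm, in the infrared range.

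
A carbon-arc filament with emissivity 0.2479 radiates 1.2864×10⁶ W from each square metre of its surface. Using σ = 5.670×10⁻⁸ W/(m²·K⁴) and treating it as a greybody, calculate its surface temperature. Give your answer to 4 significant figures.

I = εσT⁴, so T = (I/εσ)^(1/4) = (1.2864×10⁶/(0.2479×5.670×10⁻⁸))^(1/4) = 3093 K.

T ≈ 3093 K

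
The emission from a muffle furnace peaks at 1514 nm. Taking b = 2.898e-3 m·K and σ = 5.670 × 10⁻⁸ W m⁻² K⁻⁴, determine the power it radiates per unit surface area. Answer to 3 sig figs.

Wien's law: T = b/λ_max = 2.898×10⁻³/1.514×10⁻⁶ = 1914.13 K.
Then I = σT⁴ = 5.670×10⁻⁸×(1914.13)⁴ = 7.61×10⁵ W/m².

I ≈ 7.61×10⁵ W/m²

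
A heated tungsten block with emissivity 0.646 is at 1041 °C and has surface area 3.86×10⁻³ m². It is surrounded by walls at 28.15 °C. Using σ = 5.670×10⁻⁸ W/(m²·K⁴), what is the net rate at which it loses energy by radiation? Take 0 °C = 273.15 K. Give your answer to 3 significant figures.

Net loss ≈ 421 W

T = 1041 °C + 273.15 = 1314.15 K.
Surroundings: T = 28.15 °C + 273.15 = 301.30 K.
Area A = 3.86×10⁻³ m².
Net radiated power P_net = εσA(T⁴ − T₀⁴) = 0.646×5.670×10⁻⁸×3.86×10⁻³×(1314.15⁴ − 301.30⁴).
T⁴ − T₀⁴ = 2.98250×10¹² − 8.24132×10⁹ = 2.97426×10¹² K⁴, so P_net = 421 W.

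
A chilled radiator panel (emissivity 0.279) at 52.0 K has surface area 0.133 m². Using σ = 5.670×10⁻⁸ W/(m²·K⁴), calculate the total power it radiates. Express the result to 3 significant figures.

Area A = 0.133 m².
P = εσAT⁴ = 0.279 × 5.670×10⁻⁸ × 0.133 × (52.0)⁴ = 0.0154 W.

P ≈ 0.0154 W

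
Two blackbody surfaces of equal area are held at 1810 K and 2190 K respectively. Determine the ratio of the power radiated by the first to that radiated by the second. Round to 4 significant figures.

With equal areas, P₁/P₂ = (T₁/T₂)⁴ = (1810/2190)⁴ = 0.4666.

P₁/P₂ ≈ 0.4666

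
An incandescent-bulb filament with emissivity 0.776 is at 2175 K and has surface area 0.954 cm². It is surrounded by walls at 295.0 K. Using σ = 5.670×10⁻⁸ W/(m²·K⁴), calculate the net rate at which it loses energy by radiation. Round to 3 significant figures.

Area A = 0.954 cm² = 9.54×10⁻⁵ m².
Net radiated power P_net = εσA(T⁴ − T₀⁴) = 0.776×5.670×10⁻⁸×9.54×10⁻⁵×(2175⁴ − 295.0⁴).
T⁴ − T₀⁴ = 2.23788×10¹³ − 7.57335×10⁹ = 2.23712×10¹³ K⁴, so P_net = 93.9 W.

Net loss ≈ 93.9 W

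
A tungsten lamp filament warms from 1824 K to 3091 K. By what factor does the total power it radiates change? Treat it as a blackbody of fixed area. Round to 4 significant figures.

P ∝ T⁴, so P₂/P₁ = (T₂/T₁)⁴ = (3091/1824)⁴ = (1.69463)⁴ = 8.247.

P₂/P₁ ≈ 8.247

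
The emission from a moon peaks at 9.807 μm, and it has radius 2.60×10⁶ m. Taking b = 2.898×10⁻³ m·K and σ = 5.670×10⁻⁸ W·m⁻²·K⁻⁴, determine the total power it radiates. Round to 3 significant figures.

P ≈ 3.67×10¹⁶ W

Wien's law: T = b/λ_max = 2.898×10⁻³/9.807×10⁻⁶ = 295.503 K.
Surface area A = 4πR² = 4π(2.60×10⁶ m)² = 8.49487×10¹³ m².
Then P = σAT⁴ = 5.670×10⁻⁸×8.49487×10¹³×(295.503)⁴ = 3.67×10¹⁶ W.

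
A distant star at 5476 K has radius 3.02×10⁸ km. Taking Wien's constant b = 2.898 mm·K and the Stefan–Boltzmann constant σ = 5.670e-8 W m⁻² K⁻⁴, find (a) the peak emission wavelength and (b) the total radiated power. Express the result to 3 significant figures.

(a) λ_max = b/T = 2.898×10⁻³/5476 = 5.292×10⁻⁷ m = 529 nm.
Surface area A = 4πR² = 4π(3.02×10¹¹ m)² = 1.14610×10²⁴ m².
(b) P = σAT⁴ = 5.670×10⁻⁸×1.14610×10²⁴×(5476)⁴ = 5.84×10³¹ W.

λ_max ≈ 529 nm; P ≈ 5.84×10³¹ W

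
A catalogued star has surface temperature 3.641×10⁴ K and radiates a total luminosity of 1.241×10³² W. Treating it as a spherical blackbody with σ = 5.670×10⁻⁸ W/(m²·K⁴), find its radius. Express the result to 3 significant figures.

R ≈ 9.96×10⁹ m

L = 4πR²σT⁴ ⇒ R = √(L/(4πσT⁴)).
σT⁴ = 9.96474×10¹⁰ W/m², so R = √(1.241×10³²/(4π×9.96474×10¹⁰)) = 9.96×10⁹ m.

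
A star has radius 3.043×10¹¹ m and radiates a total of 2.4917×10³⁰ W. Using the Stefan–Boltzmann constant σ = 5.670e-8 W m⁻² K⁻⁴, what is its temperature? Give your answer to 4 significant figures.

T ≈ 2479 K

Surface area A = 4πR² = 4π(3.043×10¹¹ m)² = 1.16363×10²⁴ m².
P = σAT⁴ ⇒ T = (P/(σA))^(1/4) = (2.4917×10³⁰/(5.670×10⁻⁸×1.16363×10²⁴))^(1/4) = 2479 K.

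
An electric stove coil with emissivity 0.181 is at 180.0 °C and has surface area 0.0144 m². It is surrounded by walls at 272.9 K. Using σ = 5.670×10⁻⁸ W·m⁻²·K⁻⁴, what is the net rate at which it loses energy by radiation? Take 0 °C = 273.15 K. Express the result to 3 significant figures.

Net loss ≈ 5.41 W

T = 180.0 °C + 273.15 = 453.15 K.
Area A = 0.0144 m².
Net radiated power P_net = εσA(T⁴ − T₀⁴) = 0.181×5.670×10⁻⁸×0.0144×(453.15⁴ − 272.9⁴).
T⁴ − T₀⁴ = 4.21665×10¹⁰ − 5.54644×10⁹ = 3.66201×10¹⁰ K⁴, so P_net = 5.41 W.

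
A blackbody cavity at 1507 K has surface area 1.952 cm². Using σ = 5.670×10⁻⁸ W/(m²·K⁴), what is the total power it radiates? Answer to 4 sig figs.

P ≈ 57.08 W

Area A = 1.952 cm² = 1.952×10⁻⁴ m².
P = σAT⁴ = 5.670×10⁻⁸ × 1.952×10⁻⁴ × (1507)⁴ = 57.08 W.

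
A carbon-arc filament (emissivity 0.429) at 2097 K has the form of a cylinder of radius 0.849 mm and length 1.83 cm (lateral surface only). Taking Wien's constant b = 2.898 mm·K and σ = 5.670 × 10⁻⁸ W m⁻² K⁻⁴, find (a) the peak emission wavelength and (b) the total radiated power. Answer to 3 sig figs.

λ_max ≈ 1.38 μm; P ≈ 45.9 W

(a) λ_max = b/T = 2.898×10⁻³/2097 = 1.382×10⁻⁶ m = 1.38 μm.
Lateral area A = 2πrL = 2π×8.49×10⁻⁴×0.0183 = 9.76200×10⁻⁵ m².
(b) P = εσAT⁴ = 0.429×5.670×10⁻⁸×9.76200×10⁻⁵×(2097)⁴ = 45.9 W.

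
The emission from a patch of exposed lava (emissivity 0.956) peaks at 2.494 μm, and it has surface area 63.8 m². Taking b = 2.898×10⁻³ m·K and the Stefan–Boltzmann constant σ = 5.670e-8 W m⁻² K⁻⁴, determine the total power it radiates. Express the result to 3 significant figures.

P ≈ 6.30×10⁶ W

Wien's law: T = b/λ_max = 2.898×10⁻³/2.494×10⁻⁶ = 1161.99 K.
Area A = 63.8 m².
Then P = εσAT⁴ = 0.956×5.670×10⁻⁸×63.8×(1161.99)⁴ = 6.30×10⁶ W.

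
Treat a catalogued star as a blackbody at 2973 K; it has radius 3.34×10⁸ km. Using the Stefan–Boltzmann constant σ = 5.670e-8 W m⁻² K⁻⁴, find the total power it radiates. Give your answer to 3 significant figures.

Surface area A = 4πR² = 4π(3.34×10¹¹ m)² = 1.40185×10²⁴ m².
P = σAT⁴ = 5.670×10⁻⁸ × 1.40185×10²⁴ × (2973)⁴ = 6.21×10³⁰ W.

P ≈ 6.21×10³⁰ W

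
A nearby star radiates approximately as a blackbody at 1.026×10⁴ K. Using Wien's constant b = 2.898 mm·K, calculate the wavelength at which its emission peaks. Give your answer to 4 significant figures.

Wien's displacement law: λ_max = b/T = (2.898×10⁻³ m·K)/(1.026×10⁴ K) = 2.8246×10⁻⁷ m.
That is 282.5 nm, in the ultraviolet range.

λ_max ≈ 282.5 nm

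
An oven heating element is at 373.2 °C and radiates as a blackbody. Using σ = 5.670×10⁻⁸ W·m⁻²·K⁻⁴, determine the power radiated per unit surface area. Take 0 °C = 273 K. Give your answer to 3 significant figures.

T = 373.2 °C + 273 = 646.2 K.
Stefan–Boltzmann: I = σT⁴ = 5.670×10⁻⁸ × (646.2)⁴ = 9.89×10³ W/m².

I ≈ 9.89×10³ W/m²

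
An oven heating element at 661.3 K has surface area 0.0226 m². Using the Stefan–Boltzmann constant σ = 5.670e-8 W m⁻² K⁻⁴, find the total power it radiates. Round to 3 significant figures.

P ≈ 245 W

Area A = 0.0226 m².
P = σAT⁴ = 5.670×10⁻⁸ × 0.0226 × (661.3)⁴ = 245 W.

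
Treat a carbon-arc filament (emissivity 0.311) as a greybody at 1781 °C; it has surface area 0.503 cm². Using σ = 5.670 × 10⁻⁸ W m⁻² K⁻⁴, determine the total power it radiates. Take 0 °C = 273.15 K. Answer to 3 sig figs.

T = 1781 °C + 273.15 = 2054.15 K.
Area A = 0.503 cm² = 5.03×10⁻⁵ m².
P = εσAT⁴ = 0.311 × 5.670×10⁻⁸ × 5.03×10⁻⁵ × (2054.15)⁴ = 15.8 W.

P ≈ 15.8 W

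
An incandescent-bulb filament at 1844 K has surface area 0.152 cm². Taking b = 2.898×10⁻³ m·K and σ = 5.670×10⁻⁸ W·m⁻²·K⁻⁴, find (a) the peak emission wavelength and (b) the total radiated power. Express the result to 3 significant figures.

λ_max ≈ 1.57 μm; P ≈ 9.96 W

(a) λ_max = b/T = 2.898×10⁻³/1844 = 1.572×10⁻⁶ m = 1.57 μm.
Area A = 0.152 cm² = 1.52×10⁻⁵ m².
(b) P = σAT⁴ = 5.670×10⁻⁸×1.52×10⁻⁵×(1844)⁴ = 9.96 W.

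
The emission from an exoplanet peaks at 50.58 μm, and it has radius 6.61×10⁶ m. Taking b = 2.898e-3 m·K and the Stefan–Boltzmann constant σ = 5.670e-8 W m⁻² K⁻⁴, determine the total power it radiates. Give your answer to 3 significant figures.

P ≈ 3.35×10¹⁴ W

Wien's law: T = b/λ_max = 2.898×10⁻³/5.058×10⁻⁵ = 57.2954 K.
Surface area A = 4πR² = 4π(6.61×10⁶ m)² = 5.49051×10¹⁴ m².
Then P = σAT⁴ = 5.670×10⁻⁸×5.49051×10¹⁴×(57.2954)⁴ = 3.35×10¹⁴ W.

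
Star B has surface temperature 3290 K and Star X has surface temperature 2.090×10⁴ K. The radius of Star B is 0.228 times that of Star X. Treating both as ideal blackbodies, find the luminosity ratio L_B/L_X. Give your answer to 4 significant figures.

L ∝ R²T⁴, so L_B/L_X = (R_B/R_X)²(T_B/T_X)⁴ = (0.228)² × (3290/2.090×10⁴)⁴ = 0.051984 × 6.14043×10⁻⁴ = 3.192×10⁻⁵.

L_B/L_X ≈ 3.192×10⁻⁵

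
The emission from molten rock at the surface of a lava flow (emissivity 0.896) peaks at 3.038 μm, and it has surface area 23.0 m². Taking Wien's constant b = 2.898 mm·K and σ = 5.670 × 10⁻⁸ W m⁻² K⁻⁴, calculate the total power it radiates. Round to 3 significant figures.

P ≈ 9.68×10⁵ W

Wien's law: T = b/λ_max = 2.898×10⁻³/3.038×10⁻⁶ = 953.917 K.
Area A = 23.0 m².
Then P = εσAT⁴ = 0.896×5.670×10⁻⁸×23.0×(953.917)⁴ = 9.68×10⁵ W.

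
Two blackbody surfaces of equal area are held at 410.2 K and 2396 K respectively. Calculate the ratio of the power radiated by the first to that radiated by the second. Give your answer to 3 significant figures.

With equal areas, P₁/P₂ = (T₁/T₂)⁴ = (410.2/2396)⁴ = 8.59×10⁻⁴.

P₁/P₂ ≈ 8.59×10⁻⁴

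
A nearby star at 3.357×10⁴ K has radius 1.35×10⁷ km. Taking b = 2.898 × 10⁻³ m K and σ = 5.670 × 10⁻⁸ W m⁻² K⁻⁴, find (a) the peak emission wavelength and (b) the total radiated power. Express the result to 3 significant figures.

λ_max ≈ 86.3 nm; P ≈ 1.65×10³² W

(a) λ_max = b/T = 2.898×10⁻³/3.357×10⁴ = 8.633×10⁻⁸ m = 86.3 nm.
Surface area A = 4πR² = 4π(1.35×10¹⁰ m)² = 2.29022×10²¹ m².
(b) P = σAT⁴ = 5.670×10⁻⁸×2.29022×10²¹×(3.357×10⁴)⁴ = 1.65×10³² W.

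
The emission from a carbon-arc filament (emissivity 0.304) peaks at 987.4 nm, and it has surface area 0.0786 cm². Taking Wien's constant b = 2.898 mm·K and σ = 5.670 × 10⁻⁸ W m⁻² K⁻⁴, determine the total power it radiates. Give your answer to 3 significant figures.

P ≈ 10.1 W

Wien's law: T = b/λ_max = 2.898×10⁻³/9.874×10⁻⁷ = 2934.98 K.
Area A = 0.0786 cm² = 7.86×10⁻⁶ m².
Then P = εσAT⁴ = 0.304×5.670×10⁻⁸×7.86×10⁻⁶×(2934.98)⁴ = 10.1 W.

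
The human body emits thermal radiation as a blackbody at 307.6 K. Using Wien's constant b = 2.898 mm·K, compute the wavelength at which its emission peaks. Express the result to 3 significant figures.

Wien's displacement law: λ_max = b/T = (2.898×10⁻³ m·K)/(307.6 K) = 9.421×10⁻⁶ m.
That is 9.42 μm, in the infrared range.

λ_max ≈ 9.42 μm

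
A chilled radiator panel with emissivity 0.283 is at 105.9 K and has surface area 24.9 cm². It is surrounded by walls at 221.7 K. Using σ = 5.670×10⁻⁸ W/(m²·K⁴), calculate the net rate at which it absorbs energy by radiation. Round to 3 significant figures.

Area A = 24.9 cm² = 2.49×10⁻³ m².
Net radiated power P_net = εσA(T⁴ − T₀⁴) = 0.283×5.670×10⁻⁸×2.49×10⁻³×(105.9⁴ − 221.7⁴).
T⁴ − T₀⁴ = 1.25772×10⁸ − 2.41581×10⁹ = -2.29004×10⁹ K⁴, so P_net = -0.0915 W — negative, meaning a net gain of 0.0915 W.

Net gain ≈ 0.0915 W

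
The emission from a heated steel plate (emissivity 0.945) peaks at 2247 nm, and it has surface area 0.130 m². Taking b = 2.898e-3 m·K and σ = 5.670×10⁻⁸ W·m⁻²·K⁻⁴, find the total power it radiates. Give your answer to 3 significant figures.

Wien's law: T = b/λ_max = 2.898×10⁻³/2.247×10⁻⁶ = 1289.72 K.
Area A = 0.130 m².
Then P = εσAT⁴ = 0.945×5.670×10⁻⁸×0.130×(1289.72)⁴ = 1.93×10⁴ W.

P ≈ 1.93×10⁴ W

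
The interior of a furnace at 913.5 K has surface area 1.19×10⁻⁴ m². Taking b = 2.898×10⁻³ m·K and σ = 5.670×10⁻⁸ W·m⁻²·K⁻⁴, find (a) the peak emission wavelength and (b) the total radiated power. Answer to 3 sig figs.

λ_max ≈ 3.17 μm; P ≈ 4.70 W

(a) λ_max = b/T = 2.898×10⁻³/913.5 = 3.172×10⁻⁶ m = 3.17 μm.
Area A = 1.19×10⁻⁴ m².
(b) P = σAT⁴ = 5.670×10⁻⁸×1.19×10⁻⁴×(913.5)⁴ = 4.70 W.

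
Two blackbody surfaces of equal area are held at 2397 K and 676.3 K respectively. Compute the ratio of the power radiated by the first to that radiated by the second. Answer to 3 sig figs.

With equal areas, P₁/P₂ = (T₁/T₂)⁴ = (2397/676.3)⁴ = 158.

P₁/P₂ ≈ 158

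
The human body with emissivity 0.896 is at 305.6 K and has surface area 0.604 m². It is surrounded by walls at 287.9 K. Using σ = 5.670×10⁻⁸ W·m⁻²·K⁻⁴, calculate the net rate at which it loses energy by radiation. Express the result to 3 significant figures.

Net loss ≈ 56.8 W

Area A = 0.604 m².
Net radiated power P_net = εσA(T⁴ − T₀⁴) = 0.896×5.670×10⁻⁸×0.604×(305.6⁴ − 287.9⁴).
T⁴ − T₀⁴ = 8.72195×10⁹ − 6.87016×10⁹ = 1.85179×10⁹ K⁴, so P_net = 56.8 W.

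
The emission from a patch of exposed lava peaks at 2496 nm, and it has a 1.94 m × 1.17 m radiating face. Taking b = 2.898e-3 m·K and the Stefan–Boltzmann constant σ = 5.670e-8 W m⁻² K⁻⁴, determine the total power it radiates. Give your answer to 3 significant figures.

P ≈ 2.34×10⁵ W

Wien's law: T = b/λ_max = 2.898×10⁻³/2.496×10⁻⁶ = 1161.06 K.
Area A = 1.94 × 1.17 = 2.2698 m².
Then P = σAT⁴ = 5.670×10⁻⁸×2.2698×(1161.06)⁴ = 2.34×10⁵ W.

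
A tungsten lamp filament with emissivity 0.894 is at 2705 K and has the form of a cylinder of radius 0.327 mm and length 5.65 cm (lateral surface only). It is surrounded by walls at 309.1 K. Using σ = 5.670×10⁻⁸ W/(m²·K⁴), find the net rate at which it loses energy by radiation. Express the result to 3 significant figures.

Net loss ≈ 315 W

Lateral area A = 2πrL = 2π×3.27×10⁻⁴×0.0565 = 1.16085×10⁻⁴ m².
Net radiated power P_net = εσA(T⁴ − T₀⁴) = 0.894×5.670×10⁻⁸×1.16085×10⁻⁴×(2705⁴ − 309.1⁴).
T⁴ − T₀⁴ = 5.35389×10¹³ − 9.12843×10⁹ = 5.35298×10¹³ K⁴, so P_net = 315 W.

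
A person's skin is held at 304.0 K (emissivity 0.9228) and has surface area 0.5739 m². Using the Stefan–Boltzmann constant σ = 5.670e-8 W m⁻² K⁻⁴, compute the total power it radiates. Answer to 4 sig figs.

Area A = 0.5739 m².
P = εσAT⁴ = 0.9228 × 5.670×10⁻⁸ × 0.5739 × (304.0)⁴ = 256.5 W.

P ≈ 256.5 W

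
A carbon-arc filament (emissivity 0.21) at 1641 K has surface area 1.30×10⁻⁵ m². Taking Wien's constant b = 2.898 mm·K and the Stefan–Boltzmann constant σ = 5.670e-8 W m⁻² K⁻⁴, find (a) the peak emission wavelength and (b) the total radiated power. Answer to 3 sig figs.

λ_max ≈ 1.77 μm; P ≈ 1.12 W

(a) λ_max = b/T = 2.898×10⁻³/1641 = 1.766×10⁻⁶ m = 1.77 μm.
Area A = 1.30×10⁻⁵ m².
(b) P = εσAT⁴ = 0.21×5.670×10⁻⁸×1.30×10⁻⁵×(1641)⁴ = 1.12 W.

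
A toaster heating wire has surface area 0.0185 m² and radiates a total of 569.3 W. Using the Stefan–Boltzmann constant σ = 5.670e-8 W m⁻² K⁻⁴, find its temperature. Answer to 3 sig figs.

T ≈ 858 K

Area A = 0.0185 m².
P = σAT⁴ ⇒ T = (P/(σA))^(1/4) = (569.3/(5.670×10⁻⁸×0.0185))^(1/4) = 858 K.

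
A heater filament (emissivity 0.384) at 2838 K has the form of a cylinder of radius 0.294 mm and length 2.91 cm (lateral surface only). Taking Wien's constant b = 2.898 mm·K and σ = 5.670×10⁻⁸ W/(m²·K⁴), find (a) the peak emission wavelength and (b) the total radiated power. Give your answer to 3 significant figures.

(a) λ_max = b/T = 2.898×10⁻³/2838 = 1.021×10⁻⁶ m = 1.02 μm.
Lateral area A = 2πrL = 2π×2.94×10⁻⁴×0.0291 = 5.37552×10⁻⁵ m².
(b) P = εσAT⁴ = 0.384×5.670×10⁻⁸×5.37552×10⁻⁵×(2838)⁴ = 75.9 W.

λ_max ≈ 1.02 μm; P ≈ 75.9 W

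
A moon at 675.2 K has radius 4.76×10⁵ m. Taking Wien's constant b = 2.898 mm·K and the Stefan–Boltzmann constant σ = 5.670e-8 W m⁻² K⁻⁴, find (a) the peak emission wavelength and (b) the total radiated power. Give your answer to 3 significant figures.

(a) λ_max = b/T = 2.898×10⁻³/675.2 = 4.292×10⁻⁶ m = 4.29 μm.
Surface area A = 4πR² = 4π(4.76×10⁵ m)² = 2.84724×10¹² m².
(b) P = σAT⁴ = 5.670×10⁻⁸×2.84724×10¹²×(675.2)⁴ = 3.36×10¹⁶ W.

λ_max ≈ 4.29 μm; P ≈ 3.36×10¹⁶ W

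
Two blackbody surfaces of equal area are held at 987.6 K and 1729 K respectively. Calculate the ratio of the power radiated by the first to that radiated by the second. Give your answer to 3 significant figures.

With equal areas, P₁/P₂ = (T₁/T₂)⁴ = (987.6/1729)⁴ = 0.106.

P₁/P₂ ≈ 0.106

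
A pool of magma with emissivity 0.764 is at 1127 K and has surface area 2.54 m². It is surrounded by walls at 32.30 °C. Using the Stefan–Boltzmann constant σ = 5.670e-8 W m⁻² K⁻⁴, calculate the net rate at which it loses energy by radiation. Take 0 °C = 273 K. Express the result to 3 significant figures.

Net loss ≈ 1.77×10⁵ W

Surroundings: T = 32.30 °C + 273 = 305.30 K.
Area A = 2.54 m².
Net radiated power P_net = εσA(T⁴ − T₀⁴) = 0.764×5.670×10⁻⁸×2.54×(1127⁴ − 305.30⁴).
T⁴ − T₀⁴ = 1.61323×10¹² − 8.68775×10⁹ = 1.60454×10¹² K⁴, so P_net = 1.77×10⁵ W.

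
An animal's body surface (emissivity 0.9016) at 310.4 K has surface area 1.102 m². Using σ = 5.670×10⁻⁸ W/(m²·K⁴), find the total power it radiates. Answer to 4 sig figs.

P ≈ 523.0 W

Area A = 1.102 m².
P = εσAT⁴ = 0.9016 × 5.670×10⁻⁸ × 1.102 × (310.4)⁴ = 523.0 W.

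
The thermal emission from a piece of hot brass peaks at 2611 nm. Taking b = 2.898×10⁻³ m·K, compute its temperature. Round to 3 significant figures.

Wien's law gives T = b/λ_max = (2.898×10⁻³ m·K)/(2.611×10⁻⁶ m) = 1.11×10³ K.

T ≈ 1.11×10³ K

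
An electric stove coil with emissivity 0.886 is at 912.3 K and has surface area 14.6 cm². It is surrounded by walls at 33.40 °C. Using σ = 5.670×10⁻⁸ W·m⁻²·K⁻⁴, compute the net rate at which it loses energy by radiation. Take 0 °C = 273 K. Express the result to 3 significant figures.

Surroundings: T = 33.40 °C + 273 = 306.40 K.
Area A = 14.6 cm² = 1.46×10⁻³ m².
Net radiated power P_net = εσA(T⁴ − T₀⁴) = 0.886×5.670×10⁻⁸×1.46×10⁻³×(912.3⁴ − 306.40⁴).
T⁴ − T₀⁴ = 6.92709×10¹¹ − 8.81363×10⁹ = 6.83895×10¹¹ K⁴, so P_net = 50.2 W.

Net loss ≈ 50.2 W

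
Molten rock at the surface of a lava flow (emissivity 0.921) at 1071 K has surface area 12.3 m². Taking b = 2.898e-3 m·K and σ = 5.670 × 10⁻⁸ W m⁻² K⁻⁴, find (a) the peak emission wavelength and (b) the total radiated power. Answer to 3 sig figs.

(a) λ_max = b/T = 2.898×10⁻³/1071 = 2.706×10⁻⁶ m = 2.71×10³ nm.
Area A = 12.3 m².
(b) P = εσAT⁴ = 0.921×5.670×10⁻⁸×12.3×(1071)⁴ = 8.45×10⁵ W.

λ_max ≈ 2.71×10³ nm; P ≈ 8.45×10⁵ W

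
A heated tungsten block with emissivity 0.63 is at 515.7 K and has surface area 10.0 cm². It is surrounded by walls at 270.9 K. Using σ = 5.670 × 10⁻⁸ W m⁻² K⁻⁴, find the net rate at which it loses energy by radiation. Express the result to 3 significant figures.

Net loss ≈ 2.33 W

Area A = 10.0 cm² = 1.00×10⁻³ m².
Net radiated power P_net = εσA(T⁴ − T₀⁴) = 0.63×5.670×10⁻⁸×1.00×10⁻³×(515.7⁴ − 270.9⁴).
T⁴ − T₀⁴ = 7.07275×10¹⁰ − 5.38562×10⁹ = 6.53419×10¹⁰ K⁴, so P_net = 2.33 W.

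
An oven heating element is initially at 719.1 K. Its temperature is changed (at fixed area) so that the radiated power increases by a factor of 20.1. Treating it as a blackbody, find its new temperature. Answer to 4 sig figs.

T₂ ≈ 1523 K

P ∝ T⁴, so T₂/T₁ = (P₂/P₁)^(1/4) = (20.1)^(1/4) = 2.11738.
T₂ = 719.1 × 2.11738 = 1523 K.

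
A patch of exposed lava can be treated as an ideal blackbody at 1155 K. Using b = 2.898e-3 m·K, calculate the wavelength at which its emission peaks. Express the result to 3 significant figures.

λ_max ≈ 2.51×10³ nm

Wien's displacement law: λ_max = b/T = (2.898×10⁻³ m·K)/(1155 K) = 2.509×10⁻⁶ m.
That is 2.51×10³ nm, in the infrared range.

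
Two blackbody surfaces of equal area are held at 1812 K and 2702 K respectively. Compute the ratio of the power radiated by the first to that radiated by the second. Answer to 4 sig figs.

P₁/P₂ ≈ 0.2023

With equal areas, P₁/P₂ = (T₁/T₂)⁴ = (1812/2702)⁴ = 0.2023.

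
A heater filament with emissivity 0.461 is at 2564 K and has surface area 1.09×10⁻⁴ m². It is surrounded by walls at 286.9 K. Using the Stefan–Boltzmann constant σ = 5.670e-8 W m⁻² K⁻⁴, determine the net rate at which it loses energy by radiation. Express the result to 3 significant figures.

Net loss ≈ 123 W

Area A = 1.09×10⁻⁴ m².
Net radiated power P_net = εσA(T⁴ − T₀⁴) = 0.461×5.670×10⁻⁸×1.09×10⁻⁴×(2564⁴ − 286.9⁴).
T⁴ − T₀⁴ = 4.32187×10¹³ − 6.77520×10⁹ = 4.32119×10¹³ K⁴, so P_net = 123 W.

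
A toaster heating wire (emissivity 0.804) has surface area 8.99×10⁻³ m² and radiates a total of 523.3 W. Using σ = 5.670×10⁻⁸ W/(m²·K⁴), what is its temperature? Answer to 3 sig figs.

Area A = 8.99×10⁻³ m².
P = εσAT⁴ ⇒ T = (P/(εσA))^(1/4) = (523.3/(0.804×5.670×10⁻⁸×8.99×10⁻³))^(1/4) = 1.06×10³ K.

T ≈ 1.06×10³ K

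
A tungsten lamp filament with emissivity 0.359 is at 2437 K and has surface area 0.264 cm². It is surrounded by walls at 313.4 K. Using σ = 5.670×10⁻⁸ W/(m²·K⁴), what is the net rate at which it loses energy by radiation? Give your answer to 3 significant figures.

Area A = 0.264 cm² = 2.64×10⁻⁵ m².
Net radiated power P_net = εσA(T⁴ − T₀⁴) = 0.359×5.670×10⁻⁸×2.64×10⁻⁵×(2437⁴ − 313.4⁴).
T⁴ − T₀⁴ = 3.52714×10¹³ − 9.64708×10⁹ = 3.52618×10¹³ K⁴, so P_net = 18.9 W.

Net loss ≈ 18.9 W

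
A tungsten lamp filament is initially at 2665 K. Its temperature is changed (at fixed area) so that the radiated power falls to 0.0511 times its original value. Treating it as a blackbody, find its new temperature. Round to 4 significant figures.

P ∝ T⁴, so T₂/T₁ = (P₂/P₁)^(1/4) = (0.0511)^(1/4) = 0.475450.
T₂ = 2665 × 0.475450 = 1267 K.

T₂ ≈ 1267 K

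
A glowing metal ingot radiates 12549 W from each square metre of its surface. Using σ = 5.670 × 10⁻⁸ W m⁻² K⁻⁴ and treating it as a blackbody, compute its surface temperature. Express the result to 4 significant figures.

T ≈ 685.9 K

I = σT⁴, so T = (I/σ)^(1/4) = (12549/(5.670×10⁻⁸))^(1/4) = 685.9 K.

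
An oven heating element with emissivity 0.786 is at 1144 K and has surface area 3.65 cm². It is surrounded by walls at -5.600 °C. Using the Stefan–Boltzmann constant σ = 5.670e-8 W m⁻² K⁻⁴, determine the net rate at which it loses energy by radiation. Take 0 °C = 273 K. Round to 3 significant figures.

Net loss ≈ 27.8 W

Surroundings: T = -5.600 °C + 273 = 267.400 K.
Area A = 3.65 cm² = 3.65×10⁻⁴ m².
Net radiated power P_net = εσA(T⁴ − T₀⁴) = 0.786×5.670×10⁻⁸×3.65×10⁻⁴×(1144⁴ − 267.400⁴).
T⁴ − T₀⁴ = 1.71279×10¹² − 5.11264×10⁹ = 1.70768×10¹² K⁴, so P_net = 27.8 W.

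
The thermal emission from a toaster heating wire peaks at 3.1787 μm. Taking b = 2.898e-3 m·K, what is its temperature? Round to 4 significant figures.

T ≈ 911.7 K

Wien's law gives T = b/λ_max = (2.898×10⁻³ m·K)/(3.1787×10⁻⁶ m) = 911.7 K.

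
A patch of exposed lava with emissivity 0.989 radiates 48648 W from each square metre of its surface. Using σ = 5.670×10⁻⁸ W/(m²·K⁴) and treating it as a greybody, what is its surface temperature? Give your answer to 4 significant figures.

T ≈ 965.1 K

I = εσT⁴, so T = (I/εσ)^(1/4) = (48648/(0.989×5.670×10⁻⁸))^(1/4) = 965.1 K.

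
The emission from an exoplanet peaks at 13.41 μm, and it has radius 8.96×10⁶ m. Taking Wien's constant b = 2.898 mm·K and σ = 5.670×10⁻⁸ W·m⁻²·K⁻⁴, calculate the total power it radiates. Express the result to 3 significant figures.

P ≈ 1.25×10¹⁷ W

Wien's law: T = b/λ_max = 2.898×10⁻³/1.341×10⁻⁵ = 216.107 K.
Surface area A = 4πR² = 4π(8.96×10⁶ m)² = 1.00885×10¹⁵ m².
Then P = σAT⁴ = 5.670×10⁻⁸×1.00885×10¹⁵×(216.107)⁴ = 1.25×10¹⁷ W.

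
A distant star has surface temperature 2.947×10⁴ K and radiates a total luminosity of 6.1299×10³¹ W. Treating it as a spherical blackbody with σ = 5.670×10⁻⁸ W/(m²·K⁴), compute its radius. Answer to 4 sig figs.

R ≈ 1.068×10¹⁰ m

L = 4πR²σT⁴ ⇒ R = √(L/(4πσT⁴)).
σT⁴ = 4.27665×10¹⁰ W/m², so R = √(6.1299×10³¹/(4π×4.27665×10¹⁰)) = 1.068×10¹⁰ m.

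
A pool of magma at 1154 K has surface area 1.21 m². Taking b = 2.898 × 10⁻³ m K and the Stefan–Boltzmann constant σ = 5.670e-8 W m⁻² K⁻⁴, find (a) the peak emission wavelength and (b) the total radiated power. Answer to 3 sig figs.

λ_max ≈ 2.51 μm; P ≈ 1.22×10⁵ W

(a) λ_max = b/T = 2.898×10⁻³/1154 = 2.511×10⁻⁶ m = 2.51 μm.
Area A = 1.21 m².
(b) P = σAT⁴ = 5.670×10⁻⁸×1.21×(1154)⁴ = 1.22×10⁵ W.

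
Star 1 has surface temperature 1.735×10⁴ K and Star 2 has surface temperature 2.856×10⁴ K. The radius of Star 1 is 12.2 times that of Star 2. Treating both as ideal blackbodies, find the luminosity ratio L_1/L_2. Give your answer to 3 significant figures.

L_1/L_2 ≈ 20.3

L ∝ R²T⁴, so L_1/L_2 = (R_1/R_2)²(T_1/T_2)⁴ = (12.2)² × (1.735×10⁴/2.856×10⁴)⁴ = 148.84 × 0.136196 = 20.3.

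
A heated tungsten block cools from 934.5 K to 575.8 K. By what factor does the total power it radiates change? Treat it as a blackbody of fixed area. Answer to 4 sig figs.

P₂/P₁ ≈ 0.1441

P ∝ T⁴, so P₂/P₁ = (T₂/T₁)⁴ = (575.8/934.5)⁴ = (0.616158)⁴ = 0.1441.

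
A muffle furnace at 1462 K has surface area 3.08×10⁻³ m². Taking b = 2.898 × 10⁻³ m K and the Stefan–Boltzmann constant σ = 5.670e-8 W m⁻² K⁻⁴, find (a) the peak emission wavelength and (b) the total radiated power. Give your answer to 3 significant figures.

λ_max ≈ 1.98 μm; P ≈ 798 W

(a) λ_max = b/T = 2.898×10⁻³/1462 = 1.982×10⁻⁶ m = 1.98 μm.
Area A = 3.08×10⁻³ m².
(b) P = σAT⁴ = 5.670×10⁻⁸×3.08×10⁻³×(1462)⁴ = 798 W.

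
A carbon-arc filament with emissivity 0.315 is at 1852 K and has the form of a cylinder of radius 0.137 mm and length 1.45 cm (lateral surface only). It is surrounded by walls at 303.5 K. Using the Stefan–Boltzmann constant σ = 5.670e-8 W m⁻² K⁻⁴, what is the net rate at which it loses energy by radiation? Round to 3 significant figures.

Net loss ≈ 2.62 W

Lateral area A = 2πrL = 2π×1.37×10⁻⁴×0.0145 = 1.24815×10⁻⁵ m².
Net radiated power P_net = εσA(T⁴ − T₀⁴) = 0.315×5.670×10⁻⁸×1.24815×10⁻⁵×(1852⁴ − 303.5⁴).
T⁴ − T₀⁴ = 1.17642×10¹³ − 8.48467×10⁹ = 1.17557×10¹³ K⁴, so P_net = 2.62 W.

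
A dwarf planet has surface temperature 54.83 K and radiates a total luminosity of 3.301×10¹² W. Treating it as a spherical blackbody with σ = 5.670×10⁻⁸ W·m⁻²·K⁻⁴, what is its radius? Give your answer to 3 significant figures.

R ≈ 7.16×10⁵ m

L = 4πR²σT⁴ ⇒ R = √(L/(4πσT⁴)).
σT⁴ = 0.512455 W/m², so R = √(3.301×10¹²/(4π×0.512455)) = 7.16×10⁵ m.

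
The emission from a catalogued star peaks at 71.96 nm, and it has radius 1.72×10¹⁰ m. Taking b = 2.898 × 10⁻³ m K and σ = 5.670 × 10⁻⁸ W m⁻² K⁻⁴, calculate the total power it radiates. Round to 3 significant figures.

Wien's law: T = b/λ_max = 2.898×10⁻³/7.196×10⁻⁸ = 40272.4 K.
Surface area A = 4πR² = 4π(1.72×10¹⁰ m)² = 3.71764×10²¹ m².
Then P = σAT⁴ = 5.670×10⁻⁸×3.71764×10²¹×(40272.4)⁴ = 5.54×10³² W.

P ≈ 5.54×10³² W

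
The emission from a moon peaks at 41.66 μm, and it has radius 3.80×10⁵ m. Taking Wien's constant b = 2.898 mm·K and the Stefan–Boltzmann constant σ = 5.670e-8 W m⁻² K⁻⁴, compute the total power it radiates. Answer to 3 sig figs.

Wien's law: T = b/λ_max = 2.898×10⁻³/4.166×10⁻⁵ = 69.5631 K.
Surface area A = 4πR² = 4π(3.80×10⁵ m)² = 1.81458×10¹² m².
Then P = σAT⁴ = 5.670×10⁻⁸×1.81458×10¹²×(69.5631)⁴ = 2.41×10¹² W.

P ≈ 2.41×10¹² W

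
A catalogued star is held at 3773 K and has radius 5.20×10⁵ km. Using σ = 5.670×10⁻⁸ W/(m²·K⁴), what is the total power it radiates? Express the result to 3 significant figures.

P ≈ 3.90×10²⁵ W

Surface area A = 4πR² = 4π(5.20×10⁸ m)² = 3.39795×10¹⁸ m².
P = σAT⁴ = 5.670×10⁻⁸ × 3.39795×10¹⁸ × (3773)⁴ = 3.90×10²⁵ W.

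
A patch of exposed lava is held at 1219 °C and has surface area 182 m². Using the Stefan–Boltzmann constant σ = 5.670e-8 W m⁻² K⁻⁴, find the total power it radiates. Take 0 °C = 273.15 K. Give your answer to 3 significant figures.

T = 1219 °C + 273.15 = 1492.15 K.
Area A = 182 m².
P = σAT⁴ = 5.670×10⁻⁸ × 182 × (1492.15)⁴ = 5.12×10⁷ W.

P ≈ 5.12×10⁷ W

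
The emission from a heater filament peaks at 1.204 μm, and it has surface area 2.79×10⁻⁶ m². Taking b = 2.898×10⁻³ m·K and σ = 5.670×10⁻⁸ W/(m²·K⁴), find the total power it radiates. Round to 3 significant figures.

P ≈ 5.31 W

Wien's law: T = b/λ_max = 2.898×10⁻³/1.204×10⁻⁶ = 2406.98 K.
Area A = 2.79×10⁻⁶ m².
Then P = σAT⁴ = 5.670×10⁻⁸×2.79×10⁻⁶×(2406.98)⁴ = 5.31 W.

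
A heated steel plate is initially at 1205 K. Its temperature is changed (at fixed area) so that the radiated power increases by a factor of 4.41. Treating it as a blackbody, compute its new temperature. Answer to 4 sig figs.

T₂ ≈ 1746 K

P ∝ T⁴, so T₂/T₁ = (P₂/P₁)^(1/4) = (4.41)^(1/4) = 1.44914.
T₂ = 1205 × 1.44914 = 1746 K.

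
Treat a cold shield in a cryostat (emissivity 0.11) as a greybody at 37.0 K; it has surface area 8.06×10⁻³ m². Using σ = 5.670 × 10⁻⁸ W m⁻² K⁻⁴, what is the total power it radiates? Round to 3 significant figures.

Area A = 8.06×10⁻³ m².
P = εσAT⁴ = 0.11 × 5.670×10⁻⁸ × 8.06×10⁻³ × (37.0)⁴ = 9.42×10⁻⁵ W.

P ≈ 9.42×10⁻⁵ W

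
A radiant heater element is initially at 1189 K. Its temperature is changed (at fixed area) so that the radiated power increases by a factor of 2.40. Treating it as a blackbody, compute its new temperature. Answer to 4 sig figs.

P ∝ T⁴, so T₂/T₁ = (P₂/P₁)^(1/4) = (2.40)^(1/4) = 1.24467.
T₂ = 1189 × 1.24467 = 1480 K.

T₂ ≈ 1480 K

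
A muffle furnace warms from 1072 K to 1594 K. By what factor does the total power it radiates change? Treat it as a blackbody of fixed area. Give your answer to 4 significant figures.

P ∝ T⁴, so P₂/P₁ = (T₂/T₁)⁴ = (1594/1072)⁴ = (1.48694)⁴ = 4.888.

P₂/P₁ ≈ 4.888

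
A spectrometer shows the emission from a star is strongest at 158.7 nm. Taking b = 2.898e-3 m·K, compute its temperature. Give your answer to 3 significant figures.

T ≈ 1.83×10⁴ K

Wien's law gives T = b/λ_max = (2.898×10⁻³ m·K)/(1.587×10⁻⁷ m) = 1.83×10⁴ K.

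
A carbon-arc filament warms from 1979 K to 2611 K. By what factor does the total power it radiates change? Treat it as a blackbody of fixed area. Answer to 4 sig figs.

P ∝ T⁴, so P₂/P₁ = (T₂/T₁)⁴ = (2611/1979)⁴ = (1.31935)⁴ = 3.030.

P₂/P₁ ≈ 3.030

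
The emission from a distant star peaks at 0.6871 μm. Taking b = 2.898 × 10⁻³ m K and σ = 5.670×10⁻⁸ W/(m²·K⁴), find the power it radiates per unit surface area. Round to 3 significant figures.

I ≈ 1.79×10⁷ W/m²

Wien's law: T = b/λ_max = 2.898×10⁻³/6.871×10⁻⁷ = 4217.73 K.
Then I = σT⁴ = 5.670×10⁻⁸×(4217.73)⁴ = 1.79×10⁷ W/m².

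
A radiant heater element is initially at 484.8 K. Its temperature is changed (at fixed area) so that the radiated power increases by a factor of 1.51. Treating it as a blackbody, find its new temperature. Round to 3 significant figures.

P ∝ T⁴, so T₂/T₁ = (P₂/P₁)^(1/4) = (1.51)^(1/4) = 1.10852.
T₂ = 484.8 × 1.10852 = 537 K.

T₂ ≈ 537 K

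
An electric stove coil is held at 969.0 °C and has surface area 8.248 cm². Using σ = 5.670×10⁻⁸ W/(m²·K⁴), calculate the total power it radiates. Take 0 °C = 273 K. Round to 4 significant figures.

T = 969.0 °C + 273 = 1242.0 K.
Area A = 8.248 cm² = 8.248×10⁻⁴ m².
P = σAT⁴ = 5.670×10⁻⁸ × 8.248×10⁻⁴ × (1242.0)⁴ = 111.3 W.

P ≈ 111.3 W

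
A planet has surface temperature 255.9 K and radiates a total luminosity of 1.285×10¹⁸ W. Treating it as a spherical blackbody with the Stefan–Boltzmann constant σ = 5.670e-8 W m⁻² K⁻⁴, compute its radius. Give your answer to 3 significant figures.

R ≈ 2.05×10⁷ m

L = 4πR²σT⁴ ⇒ R = √(L/(4πσT⁴)).
σT⁴ = 243.144 W/m², so R = √(1.285×10¹⁸/(4π×243.144)) = 2.05×10⁷ m.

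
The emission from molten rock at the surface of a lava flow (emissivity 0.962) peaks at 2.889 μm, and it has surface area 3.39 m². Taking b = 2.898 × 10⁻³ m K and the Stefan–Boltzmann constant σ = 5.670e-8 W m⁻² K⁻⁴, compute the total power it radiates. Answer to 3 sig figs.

Wien's law: T = b/λ_max = 2.898×10⁻³/2.889×10⁻⁶ = 1003.12 K.
Area A = 3.39 m².
Then P = εσAT⁴ = 0.962×5.670×10⁻⁸×3.39×(1003.12)⁴ = 1.87×10⁵ W.

P ≈ 1.87×10⁵ W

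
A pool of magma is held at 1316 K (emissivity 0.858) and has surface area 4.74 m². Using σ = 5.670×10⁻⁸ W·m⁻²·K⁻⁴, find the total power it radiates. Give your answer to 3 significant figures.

Area A = 4.74 m².
P = εσAT⁴ = 0.858 × 5.670×10⁻⁸ × 4.74 × (1316)⁴ = 6.92×10⁵ W.

P ≈ 6.92×10⁵ W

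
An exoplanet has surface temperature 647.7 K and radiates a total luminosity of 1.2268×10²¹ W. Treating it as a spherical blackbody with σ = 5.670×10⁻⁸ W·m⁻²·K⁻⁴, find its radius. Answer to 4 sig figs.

R ≈ 9.891×10⁷ m

L = 4πR²σT⁴ ⇒ R = √(L/(4πσT⁴)).
σT⁴ = 9978.81 W/m², so R = √(1.2268×10²¹/(4π×9978.81)) = 9.891×10⁷ m.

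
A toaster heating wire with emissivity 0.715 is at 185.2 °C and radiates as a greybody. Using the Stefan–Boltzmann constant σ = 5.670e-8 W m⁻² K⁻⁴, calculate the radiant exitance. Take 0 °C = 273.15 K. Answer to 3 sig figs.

I ≈ 1.79×10³ W/m²

T = 185.2 °C + 273.15 = 458.35 K.
Stefan–Boltzmann: I = εσT⁴ = 0.715 × 5.670×10⁻⁸ × (458.35)⁴ = 1.79×10³ W/m².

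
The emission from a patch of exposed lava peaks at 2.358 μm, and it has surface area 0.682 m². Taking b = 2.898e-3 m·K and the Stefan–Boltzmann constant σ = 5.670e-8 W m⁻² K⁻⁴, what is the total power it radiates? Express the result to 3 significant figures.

Wien's law: T = b/λ_max = 2.898×10⁻³/2.358×10⁻⁶ = 1229.01 K.
Area A = 0.682 m².
Then P = σAT⁴ = 5.670×10⁻⁸×0.682×(1229.01)⁴ = 8.82×10⁴ W.

P ≈ 8.82×10⁴ W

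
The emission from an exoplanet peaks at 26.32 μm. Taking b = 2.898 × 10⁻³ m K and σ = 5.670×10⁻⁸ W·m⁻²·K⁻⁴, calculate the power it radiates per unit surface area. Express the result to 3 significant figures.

I ≈ 8.33 W/m²

Wien's law: T = b/λ_max = 2.898×10⁻³/2.632×10⁻⁵ = 110.106 K.
Then I = σT⁴ = 5.670×10⁻⁸×(110.106)⁴ = 8.33 W/m².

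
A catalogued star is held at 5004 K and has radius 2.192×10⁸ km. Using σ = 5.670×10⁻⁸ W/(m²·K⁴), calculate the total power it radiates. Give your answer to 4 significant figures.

Surface area A = 4πR² = 4π(2.192×10¹¹ m)² = 6.03797×10²³ m².
P = σAT⁴ = 5.670×10⁻⁸ × 6.03797×10²³ × (5004)⁴ = 2.147×10³¹ W.

P ≈ 2.147×10³¹ W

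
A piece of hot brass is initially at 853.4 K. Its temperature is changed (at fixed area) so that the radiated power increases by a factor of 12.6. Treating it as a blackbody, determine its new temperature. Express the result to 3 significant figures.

T₂ ≈ 1.61×10³ K

P ∝ T⁴, so T₂/T₁ = (P₂/P₁)^(1/4) = (12.6)^(1/4) = 1.88405.
T₂ = 853.4 × 1.88405 = 1.61×10³ K.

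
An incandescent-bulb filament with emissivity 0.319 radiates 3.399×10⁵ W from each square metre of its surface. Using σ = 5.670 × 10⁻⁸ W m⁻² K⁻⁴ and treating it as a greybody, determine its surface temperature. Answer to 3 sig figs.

T ≈ 2.08×10³ K

I = εσT⁴, so T = (I/εσ)^(1/4) = (3.399×10⁵/(0.319×5.670×10⁻⁸))^(1/4) = 2.08×10³ K.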